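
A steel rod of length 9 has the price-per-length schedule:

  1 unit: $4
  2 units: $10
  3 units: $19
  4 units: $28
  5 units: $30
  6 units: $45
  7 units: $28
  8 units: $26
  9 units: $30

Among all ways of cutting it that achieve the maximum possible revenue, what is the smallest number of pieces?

Let r[k] be the best obtainable value from length k. For each k, try every first piece i and keep the best of price[i] + r[k−i].
r[1] = 4
r[2] = max(4+4, 10+0) = 10
r[3] = max(4+10, 10+4, 19+0) = 19
r[4] = max(4+19, 10+10, 19+4, 28+0) = 28
r[5] = max(4+28, 10+19, 19+10, 28+4, 30+0) = 32
r[6] = max(4+32, 10+28, 19+19, 28+10, 30+4, 45+0) = 45
r[7] = max(4+45, 10+32, 19+28, …, 45+4, 28+0) = 49
r[8] = max(4+49, 10+45, 19+32, …, 28+4, 26+0) = 56
r[9] = max(4+56, 10+49, 19+45, …, 26+4, 30+0) = 64
Maximum revenue is $64.
Now minimize piece count subject to staying optimal: for each k, pieces[k] = 1 + min over i with p[i]+r[k−i]=r[k] of pieces[k−i].
pieces[6] = 1
pieces[7] = 2
pieces[8] = 2
pieces[9] = 2

2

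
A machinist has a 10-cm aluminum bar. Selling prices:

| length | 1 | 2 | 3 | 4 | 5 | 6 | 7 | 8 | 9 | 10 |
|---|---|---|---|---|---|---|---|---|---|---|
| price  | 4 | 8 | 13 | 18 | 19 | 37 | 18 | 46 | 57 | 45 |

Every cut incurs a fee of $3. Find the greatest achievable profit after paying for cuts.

Consider every possible first cut. v[k] is the best of p[i]+v[k−i] over all sellable i≤k, charging 3 whenever i<k.
v[1] = 4
v[2] = max(4+4-3, 8+0) = 8
v[3] = max(4+8-3, 8+4-3, 13+0) = 13
v[4] = max(4+13-3, 8+8-3, 13+4-3, 18+0) = 18
v[5] = max(4+18-3, 8+13-3, 13+8-3, 18+4-3, 19+0) = 19
v[6] = max(4+19-3, 8+18-3, 13+13-3, 18+8-3, 19+4-3, 37+0) = 37
v[7] = max(4+37-3, 8+19-3, 13+18-3, …, 37+4-3, 18+0) = 38
v[8] = max(4+38-3, 8+37-3, 13+19-3, …, 18+4-3, 46+0) = 46
v[9] = max(4+46-3, 8+38-3, 13+37-3, …, 46+4-3, 57+0) = 57
v[10] = max(4+57-3, 8+46-3, 13+38-3, …, 57+4-3, 45+0) = 58
One optimal plan: pieces 9 + 1 (1 cut) → $61 − $3 = $58.

58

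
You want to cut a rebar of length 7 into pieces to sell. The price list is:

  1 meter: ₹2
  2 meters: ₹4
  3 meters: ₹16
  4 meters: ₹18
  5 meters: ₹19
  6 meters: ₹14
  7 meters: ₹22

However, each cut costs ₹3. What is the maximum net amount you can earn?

Let net[k] be the best obtainable value from length k. For each k, try every first piece i and keep the best of price[i] + net[k−i] minus the 3 cut fee when i<k.
net[1] = 2
net[2] = 4
net[3] = 16
net[4] = 18
net[5] = 19
net[6] = 29  (first piece 3, then net[3]=16)
net[7] = 31  (first piece 3, then net[4]=18)
One optimal plan: pieces 4 + 3 (1 cut) → ₹34 − ₹3 = ₹31.

31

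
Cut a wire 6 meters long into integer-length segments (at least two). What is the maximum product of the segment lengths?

9

Fill f[k] for k=2..6: at each k try every first piece i and multiply by the better of (k−i) uncut or f[k−i].
f[2] = 1×max(1,0) = 1×1 = 1
f[3] = max(1×2, 2×1) = 2
f[4] = max(1×3, 2×2, 3×1) = 4
f[5] = max(1×4, 2×3, 3×2, 4×1) = 6
f[6] = max(1×6, 2×4, 3×3, 4×2, 5×1) = 9
One optimal split: 3 + 3; product 3×3 = 9.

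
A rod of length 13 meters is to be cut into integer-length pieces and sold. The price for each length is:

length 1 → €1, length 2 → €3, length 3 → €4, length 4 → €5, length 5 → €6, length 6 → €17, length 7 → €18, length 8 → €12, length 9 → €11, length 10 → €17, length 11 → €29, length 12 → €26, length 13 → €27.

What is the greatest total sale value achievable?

Consider every possible first cut. r[k] is the best of p[i]+r[k−i] over all sellable i≤k.
r[1] = 1
r[2] = max(1+1, 3+0) = 3
r[3] = max(1+3, 3+1, 4+0) = 4
r[4] = max(1+4, 3+3, 4+1, 5+0) = 6
r[5] = max(1+6, 3+4, 4+3, 5+1, 6+0) = 7
r[6] = max(1+7, 3+6, 4+4, 5+3, 6+1, 17+0) = 17
r[7] = max(1+17, 3+7, 4+6, …, 17+1, 18+0) = 18
r[8] = max(1+18, 3+17, 4+7, …, 18+1, 12+0) = 20
r[9] = max(1+20, 3+18, 4+17, …, 12+1, 11+0) = 21
r[10] = max(1+21, 3+20, 4+18, …, 11+1, 17+0) = 23
r[11] = max(1+23, 3+21, 4+20, …, 17+1, 29+0) = 29
r[12] = max(1+29, 3+23, 4+21, …, 29+1, 26+0) = 34
r[13] = max(1+34, 3+29, 4+23, …, 26+1, 27+0) = 35
One optimal cutting: 6 + 6 + 1 → €17 + €17 + €1 = €35.

35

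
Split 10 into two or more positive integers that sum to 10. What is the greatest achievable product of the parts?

36

Let g[k] be the best product for length k (with at least one cut). For each first piece i, the rest contributes max(k−i, g[k−i]).
g[2] = 1*max(1,0) = 1*1 = 1
g[3] = max(1*2, 2*1) = 2
g[4] = max(1*3, 2*2, 3*1) = 4
g[5] = max(1*4, 2*3, 3*2, 4*1) = 6
g[6] = max(1*6, 2*4, 3*3, 4*2, 5*1) = 9
g[7] = max(1*9, 2*6, 3*4, 4*3, 5*2, 6*1) = 12
g[8] = max(1*12, 2*9, 3*6, …, 6*2, 7*1) = 18
g[9] = max(1*18, 2*12, 3*9, …, 7*2, 8*1) = 27
g[10] = max(1*27, 2*18, 3*12, …, 8*2, 9*1) = 36
One optimal split: 3 + 3 + 2 + 2; product 3*3*2*2 = 36.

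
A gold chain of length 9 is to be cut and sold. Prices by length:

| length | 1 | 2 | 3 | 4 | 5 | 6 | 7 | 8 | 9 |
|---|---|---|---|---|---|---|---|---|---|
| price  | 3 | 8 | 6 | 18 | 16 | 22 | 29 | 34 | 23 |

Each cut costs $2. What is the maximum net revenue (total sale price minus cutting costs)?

35

Build net[k] bottom-up: net[k] = max over allowed piece i of (p[i] + net[k−i]) − 2 per cut.
net[1] = 3
net[2] = 8
net[3] = 9  (first piece 1, then net[2]=8)
net[4] = 18
net[5] = 19  (first piece 1, then net[4]=18)
net[6] = 24  (first piece 2, then net[4]=18)
net[7] = 29
net[8] = 34  (first piece 4, then net[4]=18)
net[9] = 35  (first piece 1, then net[8]=34)
One optimal plan: pieces 4 + 4 + 1 (2 cuts) → $39 − $4 = $35.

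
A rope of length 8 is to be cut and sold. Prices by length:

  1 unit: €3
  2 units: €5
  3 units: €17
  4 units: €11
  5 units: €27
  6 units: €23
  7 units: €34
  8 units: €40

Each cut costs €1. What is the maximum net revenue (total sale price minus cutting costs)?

43

Let v[k] be the best obtainable value from length k. For each k, try every first piece i and keep the best of price[i] + v[k−i] minus the 1 cut fee when i<k.
v[1] = 3
v[2] = 5  (first piece 1, then v[1]=3)
v[3] = 17
v[4] = 19  (first piece 1, then v[3]=17)
v[5] = 27
v[6] = 33  (first piece 3, then v[3]=17)
v[7] = 35  (first piece 1, then v[6]=33)
v[8] = 43  (first piece 3, then v[5]=27)
One optimal plan: pieces 5 + 3 (1 cut) → €44 − €1 = €43.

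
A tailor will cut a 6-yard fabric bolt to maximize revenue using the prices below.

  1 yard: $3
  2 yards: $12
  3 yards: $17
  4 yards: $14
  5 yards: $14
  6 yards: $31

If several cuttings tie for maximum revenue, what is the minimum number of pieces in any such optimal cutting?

3

Consider every possible first cut. r[k] is the best of p[i]+r[k−i] over all sellable i≤k.
r[1] = 3
r[2] = max(3+3, 12+0) = 12
r[3] = max(3+12, 12+3, 17+0) = 17
r[4] = max(3+17, 12+12, 17+3, 14+0) = 24
r[5] = max(3+24, 12+17, 17+12, 14+3, 14+0) = 29
r[6] = max(3+29, 12+24, 17+17, 14+12, 14+3, 31+0) = 36
Maximum revenue is $36.
Now minimize piece count subject to staying optimal: for each k, pieces[k] = 1 + min over i with p[i]+r[k−i]=r[k] of pieces[k−i].
pieces[3] = 1
pieces[4] = 2
pieces[5] = 2
pieces[6] = 3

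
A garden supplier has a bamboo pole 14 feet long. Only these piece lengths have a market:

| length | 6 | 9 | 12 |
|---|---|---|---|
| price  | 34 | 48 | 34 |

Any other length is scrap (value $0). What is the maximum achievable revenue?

68

Consider every possible first cut. best[k] is the best of p[i]+best[k−i] over all sellable i≤k.
best[1] = 0
best[2] = 0
best[3] = 0
best[4] = 0
best[5] = 0
best[6] = 34
best[7] = 34
best[8] = 34
best[9] = 48
best[10] = 48
best[11] = 48
best[12] = 68  (first piece 6, then best[6]=34)
best[13] = 68
best[14] = 68
One optimal cutting: pieces 6 + 6 with 2 feet of scrap → $68.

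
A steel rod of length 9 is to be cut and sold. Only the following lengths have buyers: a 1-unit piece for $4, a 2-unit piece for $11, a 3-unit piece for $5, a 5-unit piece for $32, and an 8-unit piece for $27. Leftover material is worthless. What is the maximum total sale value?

54

Let f[k] be the best obtainable value from length k. For each k, try every first piece i and keep the best of price[i] + f[k−i].
f[1] = 4
f[2] = max(4+4, 11+0) = 11
f[3] = max(4+11, 11+4, 5+0) = 15
f[4] = max(4+15, 11+11, 5+4) = 22
f[5] = max(4+22, 11+15, 5+11, 32+0) = 32
f[6] = max(4+32, 11+22, 5+15, 32+4) = 36
f[7] = max(4+36, 11+32, 5+22, 32+11) = 43
f[8] = max(4+43, 11+36, 5+32, 32+15, 27+0) = 47
f[9] = max(4+47, 11+43, 5+36, 32+22, 27+4) = 54
One optimal cutting: 5 + 2 + 2 → $54.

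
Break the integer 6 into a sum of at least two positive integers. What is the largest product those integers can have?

Fill m[k] for k=2..6: at each k try every first piece i and multiply by the better of (k−i) uncut or m[k−i].
m[2] = 1·max(1,0) = 1·1 = 1
m[3] = max(1·2, 2·1) = 2
m[4] = max(1·3, 2·2, 3·1) = 4
m[5] = max(1·4, 2·3, 3·2, 4·1) = 6
m[6] = max(1·6, 2·4, 3·3, 4·2, 5·1) = 9
One optimal split: 3 + 3; product 3·3 = 9.

9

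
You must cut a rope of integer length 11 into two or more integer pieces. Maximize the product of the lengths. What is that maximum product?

Define g[k] = max over 1≤i<k of i · max(k−i, g[k−i]); the inner max lets the remainder stay uncut if that's better.
g[2] = 1·max(1,0) = 1·1 = 1
g[3] = 1·max(2,1) = 1·2 = 2
g[4] = 2·max(2,1) = 2·2 = 4
g[5] = 2·max(3,2) = 2·3 = 6
g[6] = 3·max(3,2) = 3·3 = 9
g[7] = 2·max(5,6) = 2·6 = 12
g[8] = 2·max(6,9) = 2·9 = 18
g[9] = 3·max(6,9) = 3·9 = 27
g[10] = 2·max(8,18) = 2·18 = 36
g[11] = 2·max(9,27) = 2·27 = 54
One optimal split: 3 + 3 + 3 + 2; product 3·3·3·2 = 54.

54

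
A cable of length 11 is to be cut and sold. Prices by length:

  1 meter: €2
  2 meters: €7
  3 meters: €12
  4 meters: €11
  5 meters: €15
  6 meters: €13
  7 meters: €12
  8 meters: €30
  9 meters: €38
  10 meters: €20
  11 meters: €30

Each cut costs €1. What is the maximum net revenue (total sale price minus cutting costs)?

44

Build net[k] bottom-up: net[k] = max over allowed piece i of (p[i] + net[k−i]) − 1 per cut.
net[1] = 2
net[2] = max(2+2-1, 7+0) = 7
net[3] = max(2+7-1, 7+2-1, 12+0) = 12
net[4] = max(2+12-1, 7+7-1, 12+2-1, 11+0) = 13
net[5] = max(2+13-1, 7+12-1, 12+7-1, 11+2-1, 15+0) = 18
net[6] = max(2+18-1, 7+13-1, 12+12-1, 11+7-1, 15+2-1, 13+0) = 23
net[7] = max(2+23-1, 7+18-1, 12+13-1, …, 13+2-1, 12+0) = 24
net[8] = max(2+24-1, 7+23-1, 12+18-1, …, 12+2-1, 30+0) = 30
net[9] = max(2+30-1, 7+24-1, 12+23-1, …, 30+2-1, 38+0) = 38
net[10] = max(2+38-1, 7+30-1, 12+24-1, …, 38+2-1, 20+0) = 39
net[11] = max(2+39-1, 7+38-1, 12+30-1, …, 20+2-1, 30+0) = 44
One optimal plan: pieces 9 + 2 (1 cut) → €45 − €1 = €44.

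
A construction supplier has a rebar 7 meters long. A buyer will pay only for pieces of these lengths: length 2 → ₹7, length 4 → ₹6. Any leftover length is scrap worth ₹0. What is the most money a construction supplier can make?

Let r[k] be the best obtainable value from length k. For each k, try every first piece i and keep the best of price[i] + r[k−i].
r[1] = 0
r[2] = 7
r[3] = 7
r[4] = max(7+7, 6+0) = 14
r[5] = max(7+7, 6+0) = 14
r[6] = max(7+14, 6+7) = 21
r[7] = max(7+14, 6+7) = 21
One optimal cutting: pieces 2 + 2 + 2 with 1 meter of scrap → ₹21.

21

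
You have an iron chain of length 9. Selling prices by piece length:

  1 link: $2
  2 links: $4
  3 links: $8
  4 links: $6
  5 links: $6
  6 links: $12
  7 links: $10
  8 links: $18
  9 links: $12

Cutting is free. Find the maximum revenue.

24

Consider every possible first cut. R[k] is the best of p[i]+R[k−i] over all sellable i≤k.
R[1] = 2
R[2] = max(2+2, 4+0) = 4
R[3] = max(2+4, 4+2, 8+0) = 8
R[4] = max(2+8, 4+4, 8+2, 6+0) = 10
R[5] = max(2+10, 4+8, 8+4, 6+2, 6+0) = 12
R[6] = max(2+12, 4+10, 8+8, 6+4, 6+2, 12+0) = 16
R[7] = max(2+16, 4+12, 8+10, …, 12+2, 10+0) = 18
R[8] = max(2+18, 4+16, 8+12, …, 10+2, 18+0) = 20
R[9] = max(2+20, 4+18, 8+16, …, 18+2, 12+0) = 24
One optimal cutting: 3 + 3 + 3 → $8 + $8 + $8 = $24.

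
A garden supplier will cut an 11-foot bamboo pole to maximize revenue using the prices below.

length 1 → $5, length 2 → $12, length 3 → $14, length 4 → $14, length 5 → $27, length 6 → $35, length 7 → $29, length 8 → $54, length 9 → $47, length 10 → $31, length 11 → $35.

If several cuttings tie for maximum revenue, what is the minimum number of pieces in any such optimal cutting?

Build r[k] bottom-up: r[k] = max over allowed piece i of (p[i] + r[k−i]).
r[1] = 5
r[2] = max(5+5, 12+0) = 12
r[3] = max(5+12, 12+5, 14+0) = 17
r[4] = max(5+17, 12+12, 14+5, 14+0) = 24
r[5] = max(5+24, 12+17, 14+12, 14+5, 27+0) = 29
r[6] = max(5+29, 12+24, 14+17, 14+12, 27+5, 35+0) = 36
r[7] = max(5+36, 12+29, 14+24, …, 35+5, 29+0) = 41
r[8] = max(5+41, 12+36, 14+29, …, 29+5, 54+0) = 54
r[9] = max(5+54, 12+41, 14+36, …, 54+5, 47+0) = 59
r[10] = max(5+59, 12+54, 14+41, …, 47+5, 31+0) = 66
r[11] = max(5+66, 12+59, 14+54, …, 31+5, 35+0) = 71
Maximum revenue is $71.
Now minimize piece count subject to staying optimal: for each k, pieces[k] = 1 + min over i with p[i]+r[k−i]=r[k] of pieces[k−i].
pieces[8] = 1
pieces[9] = 2
pieces[10] = 2
pieces[11] = 3

3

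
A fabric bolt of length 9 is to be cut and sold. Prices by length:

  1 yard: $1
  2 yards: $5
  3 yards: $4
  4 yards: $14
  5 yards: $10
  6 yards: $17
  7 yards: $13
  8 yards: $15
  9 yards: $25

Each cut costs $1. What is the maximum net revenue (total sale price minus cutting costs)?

Let v[k] be the best obtainable value from length k. For each k, try every first piece i and keep the best of price[i] + v[k−i] minus the 1 cut fee when i<k.
v[1] = 1
v[2] = max(1+1-1, 5+0) = 5
v[3] = max(1+5-1, 5+1-1, 4+0) = 5
v[4] = max(1+5-1, 5+5-1, 4+1-1, 14+0) = 14
v[5] = max(1+14-1, 5+5-1, 4+5-1, 14+1-1, 10+0) = 14
v[6] = max(1+14-1, 5+14-1, 4+5-1, 14+5-1, 10+1-1, 17+0) = 18
v[7] = max(1+18-1, 5+14-1, 4+14-1, …, 17+1-1, 13+0) = 18
v[8] = max(1+18-1, 5+18-1, 4+14-1, …, 13+1-1, 15+0) = 27
v[9] = max(1+27-1, 5+18-1, 4+18-1, …, 15+1-1, 25+0) = 27
One optimal plan: pieces 4 + 4 + 1 (2 cuts) → $29 − $2 = $27.

27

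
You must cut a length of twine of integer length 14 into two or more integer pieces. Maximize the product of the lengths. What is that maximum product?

162

Define f[k] = max over 1≤i<k of i · max(k−i, f[k−i]); the inner max lets the remainder stay uncut if that's better.
f[2] = 1·max(1,0) = 1·1 = 1
f[3] = 1·max(2,1) = 1·2 = 2
f[4] = 2·max(2,1) = 2·2 = 4
f[5] = 2·max(3,2) = 2·3 = 6
f[6] = 3·max(3,2) = 3·3 = 9
f[7] = 2·max(5,6) = 2·6 = 12
f[8] = 2·max(6,9) = 2·9 = 18
f[9] = 3·max(6,9) = 3·9 = 27
f[10] = 2·max(8,18) = 2·18 = 36
f[11] = 2·max(9,27) = 2·27 = 54
f[12] = 3·max(9,27) = 3·27 = 81
f[13] = 2·max(11,54) = 2·54 = 108
f[14] = 2·max(12,81) = 2·81 = 162
One optimal split: 3 + 3 + 3 + 3 + 2; product 3·3·3·3·2 = 162.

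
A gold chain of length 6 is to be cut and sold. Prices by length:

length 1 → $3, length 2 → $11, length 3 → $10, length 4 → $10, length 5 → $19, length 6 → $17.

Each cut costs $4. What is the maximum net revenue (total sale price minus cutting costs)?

25

Let r[k] be the best obtainable value from length k. For each k, try every first piece i and keep the best of price[i] + r[k−i] minus the 4 cut fee when i<k.
r[1] = 3
r[2] = max(3+3-4, 11+0) = 11
r[3] = max(3+11-4, 11+3-4, 10+0) = 10
r[4] = max(3+10-4, 11+11-4, 10+3-4, 10+0) = 18
r[5] = max(3+18-4, 11+10-4, 10+11-4, 10+3-4, 19+0) = 19
r[6] = max(3+19-4, 11+18-4, 10+10-4, 10+11-4, 19+3-4, 17+0) = 25
One optimal plan: pieces 2 + 2 + 2 (2 cuts) → $33 − $8 = $25.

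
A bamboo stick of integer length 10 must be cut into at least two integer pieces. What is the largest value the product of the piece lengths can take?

Fill g[k] for k=2..10: at each k try every first piece i and multiply by the better of (k−i) uncut or g[k−i].
Small cases: g[2]=1.
g[3] = 1*max(2,1) = 1*2 = 2
g[4] = 2*max(2,1) = 2*2 = 4
g[5] = 2*max(3,2) = 2*3 = 6
g[6] = 3*max(3,2) = 3*3 = 9
g[7] = 2*max(5,6) = 2*6 = 12
g[8] = 2*max(6,9) = 2*9 = 18
g[9] = 3*max(6,9) = 3*9 = 27
g[10] = 2*max(8,18) = 2*18 = 36
One optimal split: 3 + 3 + 2 + 2; product 3*3*2*2 = 36.

36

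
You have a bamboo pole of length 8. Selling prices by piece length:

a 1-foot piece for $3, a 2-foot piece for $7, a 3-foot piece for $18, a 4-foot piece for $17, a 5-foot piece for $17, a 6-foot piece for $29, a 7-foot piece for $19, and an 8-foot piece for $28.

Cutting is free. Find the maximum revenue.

43

Let r[k] be the best obtainable value from length k. For each k, try every first piece i and keep the best of price[i] + r[k−i].
r[1] = 3
r[2] = max(3+3, 7+0) = 7
r[3] = max(3+7, 7+3, 18+0) = 18
r[4] = max(3+18, 7+7, 18+3, 17+0) = 21
r[5] = max(3+21, 7+18, 18+7, 17+3, 17+0) = 25
r[6] = max(3+25, 7+21, 18+18, 17+7, 17+3, 29+0) = 36
r[7] = max(3+36, 7+25, 18+21, …, 29+3, 19+0) = 39
r[8] = max(3+39, 7+36, 18+25, …, 19+3, 28+0) = 43
One optimal cutting: 3 + 3 + 2 → $18 + $18 + $7 = $43.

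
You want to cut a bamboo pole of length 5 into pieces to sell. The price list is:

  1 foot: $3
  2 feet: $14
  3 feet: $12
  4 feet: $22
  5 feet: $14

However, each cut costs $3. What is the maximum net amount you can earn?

Let net[k] be the best obtainable value from length k. For each k, try every first piece i and keep the best of price[i] + net[k−i] minus the 3 cut fee when i<k.
net[1] = 3
net[2] = 14
net[3] = 14  (first piece 1, then net[2]=14)
net[4] = 25  (first piece 2, then net[2]=14)
net[5] = 25  (first piece 1, then net[4]=25)
One optimal plan: pieces 2 + 2 + 1 (2 cuts) → $31 − $6 = $25.

25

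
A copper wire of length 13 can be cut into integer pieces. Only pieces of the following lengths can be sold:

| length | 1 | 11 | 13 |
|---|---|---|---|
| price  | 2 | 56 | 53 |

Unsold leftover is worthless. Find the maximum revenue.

Consider every possible first cut. r[k] is the best of p[i]+r[k−i] over all sellable i≤k.
r[1] = 2
r[2] = 4  (first piece 1, then r[1]=2)
r[3] = 6  (first piece 1, then r[2]=4)
r[4] = 8  (first piece 1, then r[3]=6)
r[5] = 10  (first piece 1, then r[4]=8)
r[6] = 12  (first piece 1, then r[5]=10)
r[7] = 14  (first piece 1, then r[6]=12)
r[8] = 16  (first piece 1, then r[7]=14)
r[9] = 18  (first piece 1, then r[8]=16)
r[10] = 20  (first piece 1, then r[9]=18)
r[11] = 56
r[12] = 58  (first piece 1, then r[11]=56)
r[13] = 60  (first piece 1, then r[12]=58)
One optimal cutting: 11 + 1 + 1 → €60.

60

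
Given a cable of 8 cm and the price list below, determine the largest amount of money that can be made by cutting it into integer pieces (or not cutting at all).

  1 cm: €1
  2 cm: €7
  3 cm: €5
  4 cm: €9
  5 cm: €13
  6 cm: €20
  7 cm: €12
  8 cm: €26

28

Build v[k] bottom-up: v[k] = max over allowed piece i of (p[i] + v[k−i]).
v[1] = 1
v[2] = max(1+1, 7+0) = 7
v[3] = max(1+7, 7+1, 5+0) = 8
v[4] = max(1+8, 7+7, 5+1, 9+0) = 14
v[5] = max(1+14, 7+8, 5+7, 9+1, 13+0) = 15
v[6] = max(1+15, 7+14, 5+8, 9+7, 13+1, 20+0) = 21
v[7] = max(1+21, 7+15, 5+14, …, 20+1, 12+0) = 22
v[8] = max(1+22, 7+21, 5+15, …, 12+1, 26+0) = 28
One optimal cutting: 2 + 2 + 2 + 2 → €7 + €7 + €7 + €7 = €28.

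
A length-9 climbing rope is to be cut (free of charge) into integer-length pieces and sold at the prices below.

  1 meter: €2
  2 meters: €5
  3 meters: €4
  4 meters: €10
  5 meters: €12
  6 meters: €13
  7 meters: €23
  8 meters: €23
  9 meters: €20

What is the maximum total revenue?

Consider every possible first cut. best[k] is the best of p[i]+best[k−i] over all sellable i≤k.
best[1] = 2
best[2] = 5
best[3] = 7  (first piece 1, then best[2]=5)
best[4] = 10  (first piece 2, then best[2]=5)
best[5] = 12  (first piece 1, then best[4]=10)
best[6] = 15  (first piece 2, then best[4]=10)
best[7] = 23
best[8] = 25  (first piece 1, then best[7]=23)
best[9] = 28  (first piece 2, then best[7]=23)
One optimal cutting: 7 + 2 → €23 + €5 = €28.

28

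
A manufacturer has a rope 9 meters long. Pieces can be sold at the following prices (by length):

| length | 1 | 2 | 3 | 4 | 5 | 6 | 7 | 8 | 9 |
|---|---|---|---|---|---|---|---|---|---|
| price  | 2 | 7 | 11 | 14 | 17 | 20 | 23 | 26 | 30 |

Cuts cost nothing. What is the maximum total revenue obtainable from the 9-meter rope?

Consider every possible first cut. best[k] is the best of p[i]+best[k−i] over all sellable i≤k.
best[1] = 2
best[2] = max(2+2, 7+0) = 7
best[3] = max(2+7, 7+2, 11+0) = 11
best[4] = max(2+11, 7+7, 11+2, 14+0) = 14
best[5] = max(2+14, 7+11, 11+7, 14+2, 17+0) = 18
best[6] = max(2+18, 7+14, 11+11, 14+7, 17+2, 20+0) = 22
best[7] = max(2+22, 7+18, 11+14, …, 20+2, 23+0) = 25
best[8] = max(2+25, 7+22, 11+18, …, 23+2, 26+0) = 29
best[9] = max(2+29, 7+25, 11+22, …, 26+2, 30+0) = 33
One optimal cutting: 3 + 3 + 3 → 11 + 11 + 11 = 33.

33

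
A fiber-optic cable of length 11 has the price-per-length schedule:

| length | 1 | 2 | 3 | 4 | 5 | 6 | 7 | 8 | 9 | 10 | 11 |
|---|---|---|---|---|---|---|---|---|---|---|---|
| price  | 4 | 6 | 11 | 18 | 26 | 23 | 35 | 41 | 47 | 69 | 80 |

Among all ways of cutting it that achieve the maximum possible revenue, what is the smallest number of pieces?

Consider every possible first cut. r[k] is the best of p[i]+r[k−i] over all sellable i≤k.
r[1] = 4
r[2] = 8  (first piece 1, then r[1]=4)
r[3] = 12  (first piece 1, then r[2]=8)
r[4] = 18
r[5] = 26
r[6] = 30  (first piece 1, then r[5]=26)
r[7] = 35
r[8] = 41
r[9] = 47
r[10] = 69
r[11] = 80
Maximum revenue is $80.
Now minimize piece count subject to staying optimal: for each k, pieces[k] = 1 + min over i with p[i]+r[k−i]=r[k] of pieces[k−i].
pieces[8] = 1
pieces[9] = 1
pieces[10] = 1
pieces[11] = 1

1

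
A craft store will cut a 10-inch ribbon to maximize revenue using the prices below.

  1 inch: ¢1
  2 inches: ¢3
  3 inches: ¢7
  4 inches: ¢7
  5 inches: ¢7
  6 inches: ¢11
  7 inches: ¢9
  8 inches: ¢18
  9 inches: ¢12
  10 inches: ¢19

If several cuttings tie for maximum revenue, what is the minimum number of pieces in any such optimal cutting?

Consider every possible first cut. r[k] is the best of p[i]+r[k−i] over all sellable i≤k.
r[1] = 1
r[2] = 3
r[3] = 7
r[4] = 8  (first piece 1, then r[3]=7)
r[5] = 10  (first piece 2, then r[3]=7)
r[6] = 14  (first piece 3, then r[3]=7)
r[7] = 15  (first piece 1, then r[6]=14)
r[8] = 18
r[9] = 21  (first piece 3, then r[6]=14)
r[10] = 22  (first piece 1, then r[9]=21)
Maximum revenue is ¢22.
Now minimize piece count subject to staying optimal: for each k, pieces[k] = 1 + min over i with p[i]+r[k−i]=r[k] of pieces[k−i].
pieces[7] = 3
pieces[8] = 1
pieces[9] = 3
pieces[10] = 4

4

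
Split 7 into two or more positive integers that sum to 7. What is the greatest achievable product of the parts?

Let P[k] be the best product for length k (with at least one cut). For each first piece i, the rest contributes max(k−i, P[k−i]).
P[2] = 1×max(1,0) = 1×1 = 1
P[3] = 1×max(2,1) = 1×2 = 2
P[4] = 2×max(2,1) = 2×2 = 4
P[5] = 2×max(3,2) = 2×3 = 6
P[6] = 3×max(3,2) = 3×3 = 9
P[7] = 2×max(5,6) = 2×6 = 12
One optimal split: 3 + 2 + 2; product 3×2×2 = 12.

12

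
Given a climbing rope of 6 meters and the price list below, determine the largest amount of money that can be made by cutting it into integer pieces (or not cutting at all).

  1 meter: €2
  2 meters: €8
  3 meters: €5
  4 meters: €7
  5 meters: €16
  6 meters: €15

24

Build best[k] bottom-up: best[k] = max over allowed piece i of (p[i] + best[k−i]).
best[1] = 2
best[2] = max(2+2, 8+0) = 8
best[3] = max(2+8, 8+2, 5+0) = 10
best[4] = max(2+10, 8+8, 5+2, 7+0) = 16
best[5] = max(2+16, 8+10, 5+8, 7+2, 16+0) = 18
best[6] = max(2+18, 8+16, 5+10, 7+8, 16+2, 15+0) = 24
One optimal cutting: 2 + 2 + 2 → €8 + €8 + €8 = €24.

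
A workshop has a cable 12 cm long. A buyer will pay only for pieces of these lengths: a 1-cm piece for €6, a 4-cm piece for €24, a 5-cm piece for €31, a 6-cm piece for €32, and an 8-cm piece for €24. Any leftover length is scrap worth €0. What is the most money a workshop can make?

74

Build f[k] bottom-up: f[k] = max over allowed piece i of (p[i] + f[k−i]).
f[1] = 6
f[2] = 12  (first piece 1, then f[1]=6)
f[3] = 18  (first piece 1, then f[2]=12)
f[4] = max(6+18, 24+0) = 24
f[5] = max(6+24, 24+6, 31+0) = 31
f[6] = max(6+31, 24+12, 31+6, 32+0) = 37
f[7] = max(6+37, 24+18, 31+12, 32+6) = 43
f[8] = max(6+43, 24+24, 31+18, 32+12, 24+0) = 49
f[9] = max(6+49, 24+31, 31+24, 32+18, 24+6) = 55
f[10] = max(6+55, 24+37, 31+31, 32+24, 24+12) = 62
f[11] = max(6+62, 24+43, 31+37, 32+31, 24+18) = 68
f[12] = max(6+68, 24+49, 31+43, 32+37, 24+24) = 74
One optimal cutting: 5 + 5 + 1 + 1 → €74.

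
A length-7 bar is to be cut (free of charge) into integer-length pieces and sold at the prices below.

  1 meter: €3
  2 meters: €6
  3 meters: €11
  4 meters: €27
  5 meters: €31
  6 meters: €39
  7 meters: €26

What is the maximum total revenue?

Consider every possible first cut. v[k] is the best of p[i]+v[k−i] over all sellable i≤k.
v[1] = 3
v[2] = max(3+3, 6+0) = 6
v[3] = max(3+6, 6+3, 11+0) = 11
v[4] = max(3+11, 6+6, 11+3, 27+0) = 27
v[5] = max(3+27, 6+11, 11+6, 27+3, 31+0) = 31
v[6] = max(3+31, 6+27, 11+11, 27+6, 31+3, 39+0) = 39
v[7] = max(3+39, 6+31, 11+27, …, 39+3, 26+0) = 42
One optimal cutting: 6 + 1 → €39 + €3 = €42.

42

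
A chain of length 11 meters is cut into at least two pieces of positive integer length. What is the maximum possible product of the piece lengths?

Define P[k] = max over 1≤i<k of i · max(k−i, P[k−i]); the inner max lets the remainder stay uncut if that's better.
Small cases: P[2]=1, P[3]=2, P[4]=4.
P[5] = 2*max(3,2) = 2*3 = 6
P[6] = 3*max(3,2) = 3*3 = 9
P[7] = 2*max(5,6) = 2*6 = 12
P[8] = 2*max(6,9) = 2*9 = 18
P[9] = 3*max(6,9) = 3*9 = 27
P[10] = 2*max(8,18) = 2*18 = 36
P[11] = 2*max(9,27) = 2*27 = 54
One optimal split: 3 + 3 + 3 + 2; product 3*3*3*2 = 54.

54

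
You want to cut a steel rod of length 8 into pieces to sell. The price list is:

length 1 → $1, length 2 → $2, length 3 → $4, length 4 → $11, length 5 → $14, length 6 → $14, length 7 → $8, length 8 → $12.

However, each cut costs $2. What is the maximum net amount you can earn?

20

Let v[k] be the best obtainable value from length k. For each k, try every first piece i and keep the best of price[i] + v[k−i] minus the 2 cut fee when i<k.
v[1] = 1
v[2] = 2
v[3] = 4
v[4] = 11
v[5] = 14
v[6] = 14
v[7] = 14  (first piece 2, then v[5]=14)
v[8] = 20  (first piece 4, then v[4]=11)
One optimal plan: pieces 4 + 4 (1 cut) → $22 − $2 = $20.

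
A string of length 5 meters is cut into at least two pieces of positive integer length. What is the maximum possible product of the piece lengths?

Let g[k] be the best product for length k (with at least one cut). For each first piece i, the rest contributes max(k−i, g[k−i]).
g[2] = 1×max(1,0) = 1×1 = 1
g[3] = 1×max(2,1) = 1×2 = 2
g[4] = 2×max(2,1) = 2×2 = 4
g[5] = 2×max(3,2) = 2×3 = 6
One optimal split: 3 + 2; product 3×2 = 6.

6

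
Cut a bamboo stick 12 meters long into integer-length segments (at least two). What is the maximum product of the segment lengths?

Define m[k] = max over 1≤i<k of i · max(k−i, m[k−i]); the inner max lets the remainder stay uncut if that's better.
m[2] = 1*max(1,0) = 1*1 = 1
m[3] = 1*max(2,1) = 1*2 = 2
m[4] = 2*max(2,1) = 2*2 = 4
m[5] = 2*max(3,2) = 2*3 = 6
m[6] = 3*max(3,2) = 3*3 = 9
m[7] = 2*max(5,6) = 2*6 = 12
m[8] = 2*max(6,9) = 2*9 = 18
m[9] = 3*max(6,9) = 3*9 = 27
m[10] = 2*max(8,18) = 2*18 = 36
m[11] = 2*max(9,27) = 2*27 = 54
m[12] = 3*max(9,27) = 3*27 = 81
One optimal split: 3 + 3 + 3 + 3; product 3*3*3*3 = 81.

81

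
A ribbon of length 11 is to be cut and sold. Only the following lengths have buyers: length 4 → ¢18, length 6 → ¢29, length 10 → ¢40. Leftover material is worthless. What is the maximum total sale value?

47

Build best[k] bottom-up: best[k] = max over allowed piece i of (p[i] + best[k−i]).
best[1] = 0
best[2] = 0
best[3] = 0
best[4] = 18
best[5] = 18
best[6] = max(18+0, 29+0) = 29
best[7] = max(18+0, 29+0) = 29
best[8] = max(18+18, 29+0) = 36
best[9] = max(18+18, 29+0) = 36
best[10] = max(18+29, 29+18, 40+0) = 47
best[11] = max(18+29, 29+18, 40+0) = 47
One optimal cutting: pieces 6 + 4 with 1 inch of scrap → ¢47.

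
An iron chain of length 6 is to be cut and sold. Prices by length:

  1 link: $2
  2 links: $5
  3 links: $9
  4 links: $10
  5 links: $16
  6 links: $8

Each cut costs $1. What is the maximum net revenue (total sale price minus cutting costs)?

17

Build r[k] bottom-up: r[k] = max over allowed piece i of (p[i] + r[k−i]) − 1 per cut.
r[1] = 2
r[2] = max(2+2-1, 5+0) = 5
r[3] = max(2+5-1, 5+2-1, 9+0) = 9
r[4] = max(2+9-1, 5+5-1, 9+2-1, 10+0) = 10
r[5] = max(2+10-1, 5+9-1, 9+5-1, 10+2-1, 16+0) = 16
r[6] = max(2+16-1, 5+10-1, 9+9-1, 10+5-1, 16+2-1, 8+0) = 17
One optimal plan: pieces 5 + 1 (1 cut) → $18 − $1 = $17.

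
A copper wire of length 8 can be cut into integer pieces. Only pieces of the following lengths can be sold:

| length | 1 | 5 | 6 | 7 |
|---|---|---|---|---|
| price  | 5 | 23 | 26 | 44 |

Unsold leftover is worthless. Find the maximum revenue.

Let f[k] be the best obtainable value from length k. For each k, try every first piece i and keep the best of price[i] + f[k−i].
f[1] = 5
f[2] = 10  (first piece 1, then f[1]=5)
f[3] = 15  (first piece 1, then f[2]=10)
f[4] = 20  (first piece 1, then f[3]=15)
f[5] = max(5+20, 23+0) = 25
f[6] = max(5+25, 23+5, 26+0) = 30
f[7] = max(5+30, 23+10, 26+5, 44+0) = 44
f[8] = max(5+44, 23+15, 26+10, 44+5) = 49
One optimal cutting: 7 + 1 → €49.

49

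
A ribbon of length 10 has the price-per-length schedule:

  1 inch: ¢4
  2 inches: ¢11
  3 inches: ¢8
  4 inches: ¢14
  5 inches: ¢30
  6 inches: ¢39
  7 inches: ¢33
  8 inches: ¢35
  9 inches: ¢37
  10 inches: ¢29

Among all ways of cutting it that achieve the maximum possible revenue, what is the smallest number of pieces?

3

Let r[k] be the best obtainable value from length k. For each k, try every first piece i and keep the best of price[i] + r[k−i].
r[1] = 4
r[2] = 11
r[3] = 15  (first piece 1, then r[2]=11)
r[4] = 22  (first piece 2, then r[2]=11)
r[5] = 30
r[6] = 39
r[7] = 43  (first piece 1, then r[6]=39)
r[8] = 50  (first piece 2, then r[6]=39)
r[9] = 54  (first piece 1, then r[8]=50)
r[10] = 61  (first piece 2, then r[8]=50)
Maximum revenue is ¢61.
Now minimize piece count subject to staying optimal: for each k, pieces[k] = 1 + min over i with p[i]+r[k−i]=r[k] of pieces[k−i].
pieces[7] = 2
pieces[8] = 2
pieces[9] = 3
pieces[10] = 3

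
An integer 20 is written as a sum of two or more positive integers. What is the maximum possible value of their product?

Define m[k] = max over 1≤i<k of i · max(k−i, m[k−i]); the inner max lets the remainder stay uncut if that's better.
m[2] = 1×max(1,0) = 1×1 = 1
m[3] = max(1×2, 2×1) = 2
m[4] = max(1×3, 2×2, 3×1) = 4
m[5] = max(1×4, 2×3, 3×2, 4×1) = 6
m[6] = max(1×6, 2×4, 3×3, 4×2, 5×1) = 9
m[7] = max(1×9, 2×6, 3×4, 4×3, 5×2, 6×1) = 12
m[8] = max(1×12, 2×9, 3×6, …, 6×2, 7×1) = 18
m[9] = max(1×18, 2×12, 3×9, …, 7×2, 8×1) = 27
m[10] = max(1×27, 2×18, 3×12, …, 8×2, 9×1) = 36
m[11] = max(1×36, 2×27, 3×18, …, 9×2, 10×1) = 54
m[12] = max(1×54, 2×36, 3×27, …, 10×2, 11×1) = 81
m[13] = max(1×81, 2×54, 3×36, …, 11×2, 12×1) = 108
m[14] = max(1×108, 2×81, 3×54, …, 12×2, 13×1) = 162
m[15] = max(1×162, 2×108, 3×81, …, 13×2, 14×1) = 243
m[16] = max(1×243, 2×162, 3×108, …, 14×2, 15×1) = 324
m[17] = max(1×324, 2×243, 3×162, …, 15×2, 16×1) = 486
m[18] = max(1×486, 2×324, 3×243, …, 16×2, 17×1) = 729
m[19] = max(1×729, 2×486, 3×324, …, 17×2, 18×1) = 972
m[20] = max(1×972, 2×729, 3×486, …, 18×2, 19×1) = 1458
One optimal split: 3 + 3 + 3 + 3 + 3 + 3 + 2; product 3×3×3×3×3×3×2 = 1458.

1458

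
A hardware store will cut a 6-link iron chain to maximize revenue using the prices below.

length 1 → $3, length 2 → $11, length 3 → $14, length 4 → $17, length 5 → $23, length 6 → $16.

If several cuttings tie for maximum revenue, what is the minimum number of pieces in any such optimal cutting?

Let r[k] be the best obtainable value from length k. For each k, try every first piece i and keep the best of price[i] + r[k−i].
r[1] = 3
r[2] = max(3+3, 11+0) = 11
r[3] = max(3+11, 11+3, 14+0) = 14
r[4] = max(3+14, 11+11, 14+3, 17+0) = 22
r[5] = max(3+22, 11+14, 14+11, 17+3, 23+0) = 25
r[6] = max(3+25, 11+22, 14+14, 17+11, 23+3, 16+0) = 33
Maximum revenue is $33.
Now minimize piece count subject to staying optimal: for each k, pieces[k] = 1 + min over i with p[i]+r[k−i]=r[k] of pieces[k−i].
pieces[3] = 1
pieces[4] = 2
pieces[5] = 2
pieces[6] = 3

3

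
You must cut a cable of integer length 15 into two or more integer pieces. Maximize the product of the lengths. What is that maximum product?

Define g[k] = max over 1≤i<k of i · max(k−i, g[k−i]); the inner max lets the remainder stay uncut if that's better.
g[2] = 1*max(1,0) = 1*1 = 1
g[3] = max(1*2, 2*1) = 2
g[4] = max(1*3, 2*2, 3*1) = 4
g[5] = max(1*4, 2*3, 3*2, 4*1) = 6
g[6] = max(1*6, 2*4, 3*3, 4*2, 5*1) = 9
g[7] = max(1*9, 2*6, 3*4, 4*3, 5*2, 6*1) = 12
g[8] = max(1*12, 2*9, 3*6, …, 6*2, 7*1) = 18
g[9] = max(1*18, 2*12, 3*9, …, 7*2, 8*1) = 27
g[10] = max(1*27, 2*18, 3*12, …, 8*2, 9*1) = 36
g[11] = max(1*36, 2*27, 3*18, …, 9*2, 10*1) = 54
g[12] = max(1*54, 2*36, 3*27, …, 10*2, 11*1) = 81
g[13] = max(1*81, 2*54, 3*36, …, 11*2, 12*1) = 108
g[14] = max(1*108, 2*81, 3*54, …, 12*2, 13*1) = 162
g[15] = max(1*162, 2*108, 3*81, …, 13*2, 14*1) = 243
One optimal split: 3 + 3 + 3 + 3 + 3; product 3*3*3*3*3 = 243.

243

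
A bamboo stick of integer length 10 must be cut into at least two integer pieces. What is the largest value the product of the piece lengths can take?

36

Define P[k] = max over 1≤i<k of i · max(k−i, P[k−i]); the inner max lets the remainder stay uncut if that's better.
Small cases: P[2]=1, P[3]=2, P[4]=4, P[5]=6.
P[6] = 3·max(3,2) = 3·3 = 9
P[7] = 2·max(5,6) = 2·6 = 12
P[8] = 2·max(6,9) = 2·9 = 18
P[9] = 3·max(6,9) = 3·9 = 27
P[10] = 2·max(8,18) = 2·18 = 36
One optimal split: 3 + 3 + 2 + 2; product 3·3·2·2 = 36.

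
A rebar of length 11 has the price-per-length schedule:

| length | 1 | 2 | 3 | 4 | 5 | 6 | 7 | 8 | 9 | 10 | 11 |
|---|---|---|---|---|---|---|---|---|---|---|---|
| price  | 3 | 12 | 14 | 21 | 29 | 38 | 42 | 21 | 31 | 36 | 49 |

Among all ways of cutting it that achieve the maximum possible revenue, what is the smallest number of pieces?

2

Let r[k] be the best obtainable value from length k. For each k, try every first piece i and keep the best of price[i] + r[k−i].
r[1] = 3
r[2] = max(3+3, 12+0) = 12
r[3] = max(3+12, 12+3, 14+0) = 15
r[4] = max(3+15, 12+12, 14+3, 21+0) = 24
r[5] = max(3+24, 12+15, 14+12, 21+3, 29+0) = 29
r[6] = max(3+29, 12+24, 14+15, 21+12, 29+3, 38+0) = 38
r[7] = max(3+38, 12+29, 14+24, …, 38+3, 42+0) = 42
r[8] = max(3+42, 12+38, 14+29, …, 42+3, 21+0) = 50
r[9] = max(3+50, 12+42, 14+38, …, 21+3, 31+0) = 54
r[10] = max(3+54, 12+50, 14+42, …, 31+3, 36+0) = 62
r[11] = max(3+62, 12+54, 14+50, …, 36+3, 49+0) = 67
Maximum revenue is ₹67.
Now minimize piece count subject to staying optimal: for each k, pieces[k] = 1 + min over i with p[i]+r[k−i]=r[k] of pieces[k−i].
pieces[8] = 2
pieces[9] = 2
pieces[10] = 3
pieces[11] = 2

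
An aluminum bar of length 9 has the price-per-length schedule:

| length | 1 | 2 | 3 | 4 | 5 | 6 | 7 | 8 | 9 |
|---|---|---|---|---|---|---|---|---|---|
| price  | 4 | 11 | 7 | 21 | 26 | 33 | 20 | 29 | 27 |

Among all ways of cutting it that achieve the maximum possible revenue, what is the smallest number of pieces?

Consider every possible first cut. r[k] is the best of p[i]+r[k−i] over all sellable i≤k.
r[1] = 4
r[2] = max(4+4, 11+0) = 11
r[3] = max(4+11, 11+4, 7+0) = 15
r[4] = max(4+15, 11+11, 7+4, 21+0) = 22
r[5] = max(4+22, 11+15, 7+11, 21+4, 26+0) = 26
r[6] = max(4+26, 11+22, 7+15, 21+11, 26+4, 33+0) = 33
r[7] = max(4+33, 11+26, 7+22, …, 33+4, 20+0) = 37
r[8] = max(4+37, 11+33, 7+26, …, 20+4, 29+0) = 44
r[9] = max(4+44, 11+37, 7+33, …, 29+4, 27+0) = 48
Maximum revenue is $48.
Now minimize piece count subject to staying optimal: for each k, pieces[k] = 1 + min over i with p[i]+r[k−i]=r[k] of pieces[k−i].
pieces[6] = 1
pieces[7] = 2
pieces[8] = 2
pieces[9] = 3

3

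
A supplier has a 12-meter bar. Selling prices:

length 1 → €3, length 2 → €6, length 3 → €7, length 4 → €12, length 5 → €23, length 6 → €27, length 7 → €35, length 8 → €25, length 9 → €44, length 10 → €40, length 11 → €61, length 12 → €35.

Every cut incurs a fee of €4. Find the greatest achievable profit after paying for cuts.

60

Consider every possible first cut. v[k] is the best of p[i]+v[k−i] over all sellable i≤k, charging 4 whenever i<k.
v[1] = 3
v[2] = 6
v[3] = 7
v[4] = 12
v[5] = 23
v[6] = 27
v[7] = 35
v[8] = 34  (first piece 1, then v[7]=35)
v[9] = 44
v[10] = 43  (first piece 1, then v[9]=44)
v[11] = 61
v[12] = 60  (first piece 1, then v[11]=61)
One optimal plan: pieces 11 + 1 (1 cut) → €64 − €4 = €60.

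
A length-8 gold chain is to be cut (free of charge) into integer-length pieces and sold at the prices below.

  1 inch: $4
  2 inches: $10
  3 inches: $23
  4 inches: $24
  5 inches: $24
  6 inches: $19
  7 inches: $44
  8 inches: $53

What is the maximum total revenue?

Build R[k] bottom-up: R[k] = max over allowed piece i of (p[i] + R[k−i]).
R[1] = 4
R[2] = 10
R[3] = 23
R[4] = 27  (first piece 1, then R[3]=23)
R[5] = 33  (first piece 2, then R[3]=23)
R[6] = 46  (first piece 3, then R[3]=23)
R[7] = 50  (first piece 1, then R[6]=46)
R[8] = 56  (first piece 2, then R[6]=46)
One optimal cutting: 3 + 3 + 2 → $23 + $23 + $10 = $56.

56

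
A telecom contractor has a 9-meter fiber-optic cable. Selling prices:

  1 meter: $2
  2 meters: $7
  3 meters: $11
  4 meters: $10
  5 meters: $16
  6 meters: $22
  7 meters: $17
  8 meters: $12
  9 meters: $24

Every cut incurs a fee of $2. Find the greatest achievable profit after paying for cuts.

Let v[k] be the best obtainable value from length k. For each k, try every first piece i and keep the best of price[i] + v[k−i] minus the 2 cut fee when i<k.
v[1] = 2
v[2] = max(2+2-2, 7+0) = 7
v[3] = max(2+7-2, 7+2-2, 11+0) = 11
v[4] = max(2+11-2, 7+7-2, 11+2-2, 10+0) = 12
v[5] = max(2+12-2, 7+11-2, 11+7-2, 10+2-2, 16+0) = 16
v[6] = max(2+16-2, 7+12-2, 11+11-2, 10+7-2, 16+2-2, 22+0) = 22
v[7] = max(2+22-2, 7+16-2, 11+12-2, …, 22+2-2, 17+0) = 22
v[8] = max(2+22-2, 7+22-2, 11+16-2, …, 17+2-2, 12+0) = 27
v[9] = max(2+27-2, 7+22-2, 11+22-2, …, 12+2-2, 24+0) = 31
One optimal plan: pieces 6 + 3 (1 cut) → $33 − $2 = $31.

31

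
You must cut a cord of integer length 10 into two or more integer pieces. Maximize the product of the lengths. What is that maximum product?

Let m[k] be the best product for length k (with at least one cut). For each first piece i, the rest contributes max(k−i, m[k−i]).
m[2] = 1*max(1,0) = 1*1 = 1
m[3] = max(1*2, 2*1) = 2
m[4] = max(1*3, 2*2, 3*1) = 4
m[5] = max(1*4, 2*3, 3*2, 4*1) = 6
m[6] = max(1*6, 2*4, 3*3, 4*2, 5*1) = 9
m[7] = max(1*9, 2*6, 3*4, 4*3, 5*2, 6*1) = 12
m[8] = max(1*12, 2*9, 3*6, …, 6*2, 7*1) = 18
m[9] = max(1*18, 2*12, 3*9, …, 7*2, 8*1) = 27
m[10] = max(1*27, 2*18, 3*12, …, 8*2, 9*1) = 36
One optimal split: 3 + 3 + 2 + 2; product 3*3*2*2 = 36.

36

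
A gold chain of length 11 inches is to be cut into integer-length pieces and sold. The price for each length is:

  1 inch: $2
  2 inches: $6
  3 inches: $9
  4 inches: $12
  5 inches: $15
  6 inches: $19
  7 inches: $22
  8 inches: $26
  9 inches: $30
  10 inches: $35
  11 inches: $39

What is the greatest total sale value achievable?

39

Build best[k] bottom-up: best[k] = max over allowed piece i of (p[i] + best[k−i]).
best[1] = 2
best[2] = max(2+2, 6+0) = 6
best[3] = max(2+6, 6+2, 9+0) = 9
best[4] = max(2+9, 6+6, 9+2, 12+0) = 12
best[5] = max(2+12, 6+9, 9+6, 12+2, 15+0) = 15
best[6] = max(2+15, 6+12, 9+9, 12+6, 15+2, 19+0) = 19
best[7] = max(2+19, 6+15, 9+12, …, 19+2, 22+0) = 22
best[8] = max(2+22, 6+19, 9+15, …, 22+2, 26+0) = 26
best[9] = max(2+26, 6+22, 9+19, …, 26+2, 30+0) = 30
best[10] = max(2+30, 6+26, 9+22, …, 30+2, 35+0) = 35
best[11] = max(2+35, 6+30, 9+26, …, 35+2, 39+0) = 39
Best is to sell the whole 11-inch piece uncut for $39.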